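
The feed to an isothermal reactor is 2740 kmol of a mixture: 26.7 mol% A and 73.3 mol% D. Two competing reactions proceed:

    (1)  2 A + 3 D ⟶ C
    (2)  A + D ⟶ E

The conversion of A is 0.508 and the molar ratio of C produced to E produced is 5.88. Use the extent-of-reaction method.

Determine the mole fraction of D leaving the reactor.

0.723

Conversion of A: A consumed = 0.508 × 731.6 = 371.6 kmol = 2ξ₁ + 1ξ₂.
Selectivity: 1ξ₁ / (1ξ₂) = 5.88 → ξ₁ = 5.88 ξ₂.
Substitute: (2·5.88 + 1) ξ₂ = 371.6 → ξ₂ = 29.13 kmol, ξ₁ = 171.3 kmol.
Outlet amounts (n = n₀ + Σ ν·ξ):
  A: 731.6 − 2(171.3) − 1(29.13) = 359.9
  D: 2008 − 3(171.3) − 1(29.13) = 1466
  C: 0 + 1(171.3) = 171.3
  E: 0 + 1(29.13) = 29.13
Total out = 2026 kmol; y_D = 1466 / 2026 = 0.7234.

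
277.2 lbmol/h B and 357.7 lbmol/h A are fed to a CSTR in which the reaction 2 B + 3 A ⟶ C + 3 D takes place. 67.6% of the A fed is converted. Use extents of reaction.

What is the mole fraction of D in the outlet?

A reacted = 0.676 × 357.7 = 241.8 lbmol/h; ν_A = −3, so ξ = 241.8/3 = 80.6 lbmol/h.
Outlet amounts (n = n₀ + ν ξ):
  B: 277.2 − 2(80.6) = 116
  A: 357.7 − 3(80.6) = 115.9
  C: 0 + 1(80.6) = 80.6
  D: 0 + 3(80.6) = 241.8
Total out = 554.3 lbmol/h; y_D = 241.8 / 554.3 = 0.4362.

0.436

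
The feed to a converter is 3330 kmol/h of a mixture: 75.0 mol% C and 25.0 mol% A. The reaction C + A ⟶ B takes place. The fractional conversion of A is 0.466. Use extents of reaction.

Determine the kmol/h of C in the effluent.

2110 kmol/h

A reacted = 0.466 × 832.5 = 387.9 kmol/h; ν_A = −1, so ξ = 387.9/1 = 387.9 kmol/h.
Outlet amounts (n = n₀ + ν ξ):
  C: 2498 − 1(387.9) = 2110
  A: 832.5 − 1(387.9) = 444.6
  B: 0 + 1(387.9) = 387.9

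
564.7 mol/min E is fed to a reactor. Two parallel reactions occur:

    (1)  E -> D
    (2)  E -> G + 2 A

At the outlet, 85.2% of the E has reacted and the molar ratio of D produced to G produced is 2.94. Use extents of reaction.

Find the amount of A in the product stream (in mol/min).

244 mol/min

Conversion of E: E consumed = 0.852 × 564.7 = 481.1 mol/min = 1ξ₁ + 1ξ₂.
Selectivity: 1ξ₁ / (1ξ₂) = 2.94 → ξ₁ = 2.94 ξ₂.
Substitute: (1·2.94 + 1) ξ₂ = 481.1 → ξ₂ = 122.1 mol/min, ξ₁ = 359 mol/min.
Outlet amounts (n = n₀ + Σ ν·ξ):
  E: 564.7 − 1(359) − 1(122.1) = 83.58
  D: 0 + 1(359) = 359
  G: 0 + 1(122.1) = 122.1
  A: 0 + 2(122.1) = 244.2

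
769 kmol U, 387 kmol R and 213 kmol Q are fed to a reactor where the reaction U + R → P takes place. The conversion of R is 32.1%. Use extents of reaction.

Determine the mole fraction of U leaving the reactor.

0.518

R reacted = 0.321 × 387 = 124.2 kmol; ν_R = −1, so ξ = 124.2/1 = 124.2 kmol.
Outlet amounts (n = n₀ + ν ξ):
  U: 769 − 1(124.2) = 644.8
  R: 387 − 1(124.2) = 262.8
  P: 0 + 1(124.2) = 124.2
  Q: 213 (inert)
Total out = 1245 kmol; y_U = 644.8 / 1245 = 0.518.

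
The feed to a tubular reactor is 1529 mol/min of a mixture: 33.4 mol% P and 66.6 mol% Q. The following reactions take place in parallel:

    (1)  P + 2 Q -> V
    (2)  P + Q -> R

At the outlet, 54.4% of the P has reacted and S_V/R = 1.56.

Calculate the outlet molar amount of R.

109 mol/min

Conversion of P: P consumed = 0.544 × 510.7 = 277.8 mol/min = 1ξ₁ + 1ξ₂.
Selectivity: 1ξ₁ / (1ξ₂) = 1.56 → ξ₁ = 1.56 ξ₂.
Substitute: (1·1.56 + 1) ξ₂ = 277.8 → ξ₂ = 108.5 mol/min, ξ₁ = 169.3 mol/min.
Outlet amounts (n = n₀ + Σ ν·ξ):
  P: 510.7 − 1(169.3) − 1(108.5) = 232.9
  Q: 1018 − 2(169.3) − 1(108.5) = 571.2
  V: 0 + 1(169.3) = 169.3
  R: 0 + 1(108.5) = 108.5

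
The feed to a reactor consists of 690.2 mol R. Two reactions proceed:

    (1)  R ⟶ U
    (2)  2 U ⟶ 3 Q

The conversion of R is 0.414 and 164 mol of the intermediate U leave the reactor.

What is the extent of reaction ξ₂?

ξ₂ = 60.9 mol

Conversion of R: R consumed = 1ξ₁ = 0.414 × 690.2 → ξ₁ = 285.7 mol.
U balance: n_U = 0 + 1ξ₁ − 2ξ₂ = 164 → ξ₂ = (1·285.7 − 164)/2 = 60.87 mol.
Outlet amounts (n = n₀ + Σ ν·ξ):
  R: 690.2 − 1(285.7) = 404.5
  U: 0 + 1(285.7) − 2(60.87) = 164
  Q: 0 + 3(60.87) = 182.6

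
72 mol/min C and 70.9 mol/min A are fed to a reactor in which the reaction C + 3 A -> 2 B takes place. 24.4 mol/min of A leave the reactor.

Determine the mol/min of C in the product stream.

For A: n = n₀ − 3ξ → 24.4 = 70.9 − 3ξ, giving ξ = 15.5 mol/min.
Outlet amounts (n = n₀ + ν ξ):
  C: 72 − 1(15.5) = 56.5
  A: 70.9 − 3(15.5) = 24.4
  B: 0 + 2(15.5) = 31

56.5 mol/min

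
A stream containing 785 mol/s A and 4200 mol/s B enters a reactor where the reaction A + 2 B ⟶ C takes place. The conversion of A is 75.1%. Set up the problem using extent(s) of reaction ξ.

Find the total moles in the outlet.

A reacted = 0.751 × 785 = 589.5 mol/s; ν_A = −1, so ξ = 589.5/1 = 589.5 mol/s.
Outlet amounts (n = n₀ + ν ξ):
  A: 785 − 1(589.5) = 195.5
  B: 4200 − 2(589.5) = 3021
  C: 0 + 1(589.5) = 589.5
Total out = 195.5 + 3021 + 589.5 = 3806 mol/s.

3810 mol/s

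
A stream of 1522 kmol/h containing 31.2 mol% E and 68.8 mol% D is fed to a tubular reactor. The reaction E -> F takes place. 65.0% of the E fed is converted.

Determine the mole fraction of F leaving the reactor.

E reacted = 0.65 × 474.9 = 308.7 kmol/h; ν_E = −1, so ξ = 308.7/1 = 308.7 kmol/h.
Outlet amounts (n = n₀ + ν ξ):
  E: 474.9 − 1(308.7) = 166.2
  F: 0 + 1(308.7) = 308.7
  D: 1047 (inert)
Total out = 1522 kmol/h; y_F = 308.7 / 1522 = 0.2028.

0.203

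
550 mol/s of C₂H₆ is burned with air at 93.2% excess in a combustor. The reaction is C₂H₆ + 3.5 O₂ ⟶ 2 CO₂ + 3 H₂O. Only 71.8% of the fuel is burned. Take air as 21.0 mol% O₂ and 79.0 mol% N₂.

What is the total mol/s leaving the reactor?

18500 mol/s

Stoichiometric O₂ = 3.5 × 550 = 1925 mol/s; O₂ fed = 1925 × 1.932 = 3719 mol/s.
N₂ fed = 3719 × 79/21 = 13990 mol/s.
Fuel reacted = 0.718 × 550 → ξ = 394.9 mol/s.
Outlet (n = n₀ + ν ξ):
  C₂H₆: 550 − 1(394.9) = 155.1
  O₂: 3719 − 3.5(394.9) = 2337
  N₂: 13990 (inert)
  CO₂: 0 + 2(394.9) = 789.8
  H₂O: 0 + 3(394.9) = 1185
Total out = 155.1 + 2337 + 13990 + 789.8 + 1185 = 18460 mol/s.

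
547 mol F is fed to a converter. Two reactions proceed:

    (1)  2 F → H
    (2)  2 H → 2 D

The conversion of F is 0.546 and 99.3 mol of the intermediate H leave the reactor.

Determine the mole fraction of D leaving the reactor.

Conversion of F: F consumed = 2ξ₁ = 0.546 × 547 → ξ₁ = 149.3 mol.
H balance: n_H = 0 + 1ξ₁ − 2ξ₂ = 99.3 → ξ₂ = (1·149.3 − 99.3)/2 = 25.02 mol.
Outlet amounts (n = n₀ + Σ ν·ξ):
  F: 547 − 2(149.3) = 248.3
  H: 0 + 1(149.3) − 2(25.02) = 99.3
  D: 0 + 2(25.02) = 50.03
Total out = 397.7 mol; y_D = 50.03 / 397.7 = 0.1258.

0.126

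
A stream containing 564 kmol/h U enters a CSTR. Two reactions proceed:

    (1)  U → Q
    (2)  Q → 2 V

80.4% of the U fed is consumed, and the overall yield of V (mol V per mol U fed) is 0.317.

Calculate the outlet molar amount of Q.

364 kmol/h

Conversion of U: U consumed = 1ξ₁ = 0.804 × 564 → ξ₁ = 453.5 kmol/h.
Yield of V: 2ξ₂ / 564 = 0.317 → ξ₂ = 89.39 kmol/h.
Outlet amounts (n = n₀ + Σ ν·ξ):
  U: 564 − 1(453.5) = 110.5
  Q: 0 + 1(453.5) − 1(89.39) = 364.1
  V: 0 + 2(89.39) = 178.8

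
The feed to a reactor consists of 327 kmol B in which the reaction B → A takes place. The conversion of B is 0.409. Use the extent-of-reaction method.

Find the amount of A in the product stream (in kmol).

134 kmol

B reacted = 0.409 × 327 = 133.7 kmol; ν_B = −1, so ξ = 133.7/1 = 133.7 kmol.
Outlet amounts (n = n₀ + ν ξ):
  B: 327 − 1(133.7) = 193.3
  A: 0 + 1(133.7) = 133.7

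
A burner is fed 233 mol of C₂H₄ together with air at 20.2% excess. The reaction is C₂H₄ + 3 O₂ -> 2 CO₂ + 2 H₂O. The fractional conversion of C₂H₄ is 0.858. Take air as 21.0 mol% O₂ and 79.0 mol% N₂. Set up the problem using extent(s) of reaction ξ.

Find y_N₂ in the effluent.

0.747

Stoichiometric O₂ = 3 × 233 = 699 mol; O₂ fed = 699 × 1.202 = 840.2 mol.
N₂ fed = 840.2 × 79/21 = 3161 mol.
Fuel reacted = 0.858 × 233 → ξ = 199.9 mol.
Outlet (n = n₀ + ν ξ):
  C₂H₄: 233 − 1(199.9) = 33.09
  O₂: 840.2 − 3(199.9) = 240.5
  N₂: 3161 (inert)
  CO₂: 0 + 2(199.9) = 399.8
  H₂O: 0 + 2(199.9) = 399.8
Total out = 4234 mol; y_N₂ = 3161 / 4234 = 0.7465.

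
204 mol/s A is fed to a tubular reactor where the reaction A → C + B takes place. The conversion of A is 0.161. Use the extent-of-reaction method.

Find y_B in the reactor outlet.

0.139

A reacted = 0.161 × 204 = 32.84 mol/s; ν_A = −1, so ξ = 32.84/1 = 32.84 mol/s.
Outlet amounts (n = n₀ + ν ξ):
  A: 204 − 1(32.84) = 171.2
  C: 0 + 1(32.84) = 32.84
  B: 0 + 1(32.84) = 32.84
Total out = 236.8 mol/s; y_B = 32.84 / 236.8 = 0.1387.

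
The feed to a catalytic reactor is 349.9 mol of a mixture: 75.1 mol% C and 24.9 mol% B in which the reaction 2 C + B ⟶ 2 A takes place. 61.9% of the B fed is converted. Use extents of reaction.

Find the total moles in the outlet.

296 mol

B reacted = 0.619 × 87.13 = 53.93 mol; ν_B = −1, so ξ = 53.93/1 = 53.93 mol.
Outlet amounts (n = n₀ + ν ξ):
  C: 262.8 − 2(53.93) = 154.9
  B: 87.13 − 1(53.93) = 33.19
  A: 0 + 2(53.93) = 107.9
Total out = 154.9 + 33.19 + 107.9 = 296 mol.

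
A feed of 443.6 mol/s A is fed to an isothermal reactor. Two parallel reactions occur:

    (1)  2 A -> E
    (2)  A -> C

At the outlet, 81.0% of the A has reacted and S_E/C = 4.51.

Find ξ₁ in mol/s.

ξ₁ = 162 mol/s

Conversion of A: A consumed = 0.81 × 443.6 = 359.3 mol/s = 2ξ₁ + 1ξ₂.
Selectivity: 1ξ₁ / (1ξ₂) = 4.51 → ξ₁ = 4.51 ξ₂.
Substitute: (2·4.51 + 1) ξ₂ = 359.3 → ξ₂ = 35.86 mol/s, ξ₁ = 161.7 mol/s.
Outlet amounts (n = n₀ + Σ ν·ξ):
  A: 443.6 − 2(161.7) − 1(35.86) = 84.28
  E: 0 + 1(161.7) = 161.7
  C: 0 + 1(35.86) = 35.86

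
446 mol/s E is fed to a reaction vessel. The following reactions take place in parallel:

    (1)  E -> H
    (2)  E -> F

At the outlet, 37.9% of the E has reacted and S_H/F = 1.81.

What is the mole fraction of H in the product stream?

Conversion of E: E consumed = 0.379 × 446 = 169 mol/s = 1ξ₁ + 1ξ₂.
Selectivity: 1ξ₁ / (1ξ₂) = 1.81 → ξ₁ = 1.81 ξ₂.
Substitute: (1·1.81 + 1) ξ₂ = 169 → ξ₂ = 60.15 mol/s, ξ₁ = 108.9 mol/s.
Outlet amounts (n = n₀ + Σ ν·ξ):
  E: 446 − 1(108.9) − 1(60.15) = 277
  H: 0 + 1(108.9) = 108.9
  F: 0 + 1(60.15) = 60.15
Total out = 446 mol/s; y_H = 108.9 / 446 = 0.2441.

0.244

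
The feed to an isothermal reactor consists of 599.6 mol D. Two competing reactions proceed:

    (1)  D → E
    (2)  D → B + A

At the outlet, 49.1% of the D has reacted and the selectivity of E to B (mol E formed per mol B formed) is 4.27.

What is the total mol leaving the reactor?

655 mol

Conversion of D: D consumed = 0.491 × 599.6 = 294.4 mol = 1ξ₁ + 1ξ₂.
Selectivity: 1ξ₁ / (1ξ₂) = 4.27 → ξ₁ = 4.27 ξ₂.
Substitute: (1·4.27 + 1) ξ₂ = 294.4 → ξ₂ = 55.86 mol, ξ₁ = 238.5 mol.
Outlet amounts (n = n₀ + Σ ν·ξ):
  D: 599.6 − 1(238.5) − 1(55.86) = 305.2
  E: 0 + 1(238.5) = 238.5
  B: 0 + 1(55.86) = 55.86
  A: 0 + 1(55.86) = 55.86
Total out = 305.2 + 238.5 + 55.86 + 55.86 = 655.5 mol.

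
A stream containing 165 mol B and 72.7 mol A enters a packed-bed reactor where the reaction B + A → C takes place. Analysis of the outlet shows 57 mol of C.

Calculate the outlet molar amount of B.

For C: n = n₀ + 1ξ → 57 = 0 + 1ξ, giving ξ = 57 mol.
Outlet amounts (n = n₀ + ν ξ):
  B: 165 − 1(57) = 108
  A: 72.7 − 1(57) = 15.7
  C: 0 + 1(57) = 57

108 mol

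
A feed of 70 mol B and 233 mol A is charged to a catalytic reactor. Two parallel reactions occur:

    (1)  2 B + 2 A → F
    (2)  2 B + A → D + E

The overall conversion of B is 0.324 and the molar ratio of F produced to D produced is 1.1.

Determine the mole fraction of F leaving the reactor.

Conversion of B: B consumed = 0.324 × 70 = 22.68 mol = 2ξ₁ + 2ξ₂.
Selectivity: 1ξ₁ / (1ξ₂) = 1.1 → ξ₁ = 1.1 ξ₂.
Substitute: (2·1.1 + 2) ξ₂ = 22.68 → ξ₂ = 5.4 mol, ξ₁ = 5.94 mol.
Outlet amounts (n = n₀ + Σ ν·ξ):
  B: 70 − 2(5.94) − 2(5.4) = 47.32
  A: 233 − 2(5.94) − 1(5.4) = 215.7
  F: 0 + 1(5.94) = 5.94
  D: 0 + 1(5.4) = 5.4
  E: 0 + 1(5.4) = 5.4
Total out = 279.8 mol; y_F = 5.94 / 279.8 = 0.02123.

0.0212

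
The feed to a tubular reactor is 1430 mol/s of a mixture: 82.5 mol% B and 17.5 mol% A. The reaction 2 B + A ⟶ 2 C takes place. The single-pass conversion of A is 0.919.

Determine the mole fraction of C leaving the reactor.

A reacted = 0.919 × 250.2 = 230 mol/s; ν_A = −1, so ξ = 230/1 = 230 mol/s.
Outlet amounts (n = n₀ + ν ξ):
  B: 1180 − 2(230) = 719.8
  A: 250.2 − 1(230) = 20.27
  C: 0 + 2(230) = 460
Total out = 1200 mol/s; y_C = 460 / 1200 = 0.3833.

0.383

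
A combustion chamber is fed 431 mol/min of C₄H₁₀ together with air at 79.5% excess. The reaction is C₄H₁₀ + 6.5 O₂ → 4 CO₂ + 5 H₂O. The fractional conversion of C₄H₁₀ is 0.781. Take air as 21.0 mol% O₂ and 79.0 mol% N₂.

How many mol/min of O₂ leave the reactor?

2840 mol/min

Stoichiometric O₂ = 6.5 × 431 = 2802 mol/min; O₂ fed = 2802 × 1.795 = 5029 mol/min.
N₂ fed = 5029 × 79/21 = 18920 mol/min.
Fuel reacted = 0.781 × 431 → ξ = 336.6 mol/min.
Outlet (n = n₀ + ν ξ):
  C₄H₁₀: 431 − 1(336.6) = 94.39
  O₂: 5029 − 6.5(336.6) = 2841
  N₂: 18920 (inert)
  CO₂: 0 + 4(336.6) = 1346
  H₂O: 0 + 5(336.6) = 1683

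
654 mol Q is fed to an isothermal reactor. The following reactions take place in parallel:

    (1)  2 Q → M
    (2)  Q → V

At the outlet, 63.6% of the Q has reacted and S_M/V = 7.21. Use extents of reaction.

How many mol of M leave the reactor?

194 mol

Conversion of Q: Q consumed = 0.636 × 654 = 415.9 mol = 2ξ₁ + 1ξ₂.
Selectivity: 1ξ₁ / (1ξ₂) = 7.21 → ξ₁ = 7.21 ξ₂.
Substitute: (2·7.21 + 1) ξ₂ = 415.9 → ξ₂ = 26.97 mol, ξ₁ = 194.5 mol.
Outlet amounts (n = n₀ + Σ ν·ξ):
  Q: 654 − 2(194.5) − 1(26.97) = 238.1
  M: 0 + 1(194.5) = 194.5
  V: 0 + 1(26.97) = 26.97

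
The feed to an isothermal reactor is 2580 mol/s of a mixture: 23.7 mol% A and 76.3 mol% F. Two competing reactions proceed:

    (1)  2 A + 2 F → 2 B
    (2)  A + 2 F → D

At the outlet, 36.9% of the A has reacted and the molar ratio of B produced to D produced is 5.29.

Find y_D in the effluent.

Conversion of A: A consumed = 0.369 × 611.5 = 225.6 mol/s = 2ξ₁ + 1ξ₂.
Selectivity: 2ξ₁ / (1ξ₂) = 5.29 → ξ₁ = 2.645 ξ₂.
Substitute: (2·2.645 + 1) ξ₂ = 225.6 → ξ₂ = 35.87 mol/s, ξ₁ = 94.88 mol/s.
Outlet amounts (n = n₀ + Σ ν·ξ):
  A: 611.5 − 2(94.88) − 1(35.87) = 385.8
  F: 1969 − 2(94.88) − 2(35.87) = 1707
  B: 0 + 2(94.88) = 189.8
  D: 0 + 1(35.87) = 35.87
Total out = 2319 mol/s; y_D = 35.87 / 2319 = 0.01547.

0.0155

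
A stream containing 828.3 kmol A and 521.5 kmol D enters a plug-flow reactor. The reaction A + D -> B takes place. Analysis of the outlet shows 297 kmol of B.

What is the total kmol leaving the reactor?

For B: n = n₀ + 1ξ → 297 = 0 + 1ξ, giving ξ = 297 kmol.
Outlet amounts (n = n₀ + ν ξ):
  A: 828.3 − 1(297) = 531.3
  D: 521.5 − 1(297) = 224.5
  B: 0 + 1(297) = 297
Total out = 531.3 + 224.5 + 297 = 1053 kmol.

1050 kmol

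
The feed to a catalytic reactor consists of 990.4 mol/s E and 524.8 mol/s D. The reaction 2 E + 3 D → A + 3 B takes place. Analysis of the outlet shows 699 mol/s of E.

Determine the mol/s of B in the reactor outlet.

For E: n = n₀ − 2ξ → 699 = 990.4 − 2ξ, giving ξ = 145.7 mol/s.
Outlet amounts (n = n₀ + ν ξ):
  E: 990.4 − 2(145.7) = 699
  D: 524.8 − 3(145.7) = 87.7
  A: 0 + 1(145.7) = 145.7
  B: 0 + 3(145.7) = 437.1

437 mol/s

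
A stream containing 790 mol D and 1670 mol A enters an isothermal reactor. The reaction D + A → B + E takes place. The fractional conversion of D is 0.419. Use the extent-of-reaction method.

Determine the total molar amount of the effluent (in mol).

D reacted = 0.419 × 790 = 331 mol; ν_D = −1, so ξ = 331/1 = 331 mol.
Outlet amounts (n = n₀ + ν ξ):
  D: 790 − 1(331) = 459
  A: 1670 − 1(331) = 1339
  B: 0 + 1(331) = 331
  E: 0 + 1(331) = 331
Total out = 459 + 1339 + 331 + 331 = 2460 mol.

2460 mol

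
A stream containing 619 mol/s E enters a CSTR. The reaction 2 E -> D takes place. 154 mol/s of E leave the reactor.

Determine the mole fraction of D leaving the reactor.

0.602

For E: n = n₀ − 2ξ → 154 = 619 − 2ξ, giving ξ = 232.5 mol/s.
Outlet amounts (n = n₀ + ν ξ):
  E: 619 − 2(232.5) = 154
  D: 0 + 1(232.5) = 232.5
Total out = 386.5 mol/s; y_D = 232.5 / 386.5 = 0.6016.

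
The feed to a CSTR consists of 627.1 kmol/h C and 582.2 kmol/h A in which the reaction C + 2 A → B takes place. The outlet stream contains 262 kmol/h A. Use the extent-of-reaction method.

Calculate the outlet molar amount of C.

467 kmol/h

For A: n = n₀ − 2ξ → 262 = 582.2 − 2ξ, giving ξ = 160.1 kmol/h.
Outlet amounts (n = n₀ + ν ξ):
  C: 627.1 − 1(160.1) = 467
  A: 582.2 − 2(160.1) = 262
  B: 0 + 1(160.1) = 160.1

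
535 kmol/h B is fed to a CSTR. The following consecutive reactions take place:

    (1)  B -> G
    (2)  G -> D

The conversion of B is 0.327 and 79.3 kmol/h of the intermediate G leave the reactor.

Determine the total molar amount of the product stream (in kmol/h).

Conversion of B: B consumed = 1ξ₁ = 0.327 × 535 → ξ₁ = 174.9 kmol/h.
G balance: n_G = 0 + 1ξ₁ − 1ξ₂ = 79.3 → ξ₂ = (1·174.9 − 79.3)/1 = 95.64 kmol/h.
Outlet amounts (n = n₀ + Σ ν·ξ):
  B: 535 − 1(174.9) = 360.1
  G: 0 + 1(174.9) − 1(95.64) = 79.3
  D: 0 + 1(95.64) = 95.64
Total out = 360.1 + 79.3 + 95.64 = 535 kmol/h.

535 kmol/h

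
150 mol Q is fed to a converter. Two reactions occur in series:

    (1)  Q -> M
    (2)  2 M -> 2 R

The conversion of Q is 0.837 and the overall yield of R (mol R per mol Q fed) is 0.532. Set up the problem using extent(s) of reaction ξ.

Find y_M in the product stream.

0.305

Conversion of Q: Q consumed = 1ξ₁ = 0.837 × 150 → ξ₁ = 125.5 mol.
Yield of R: 2ξ₂ / 150 = 0.532 → ξ₂ = 39.9 mol.
Outlet amounts (n = n₀ + Σ ν·ξ):
  Q: 150 − 1(125.5) = 24.45
  M: 0 + 1(125.5) − 2(39.9) = 45.75
  R: 0 + 2(39.9) = 79.8
Total out = 150 mol; y_M = 45.75 / 150 = 0.305.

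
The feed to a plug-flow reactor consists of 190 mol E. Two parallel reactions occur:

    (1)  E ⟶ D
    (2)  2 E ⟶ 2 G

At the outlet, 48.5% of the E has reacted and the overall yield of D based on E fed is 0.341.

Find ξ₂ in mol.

Yield of D: 1ξ₁ / 190 = 0.341 → ξ₁ = 64.79 mol.
Conversion of E: 1ξ₁ + 2ξ₂ = 0.485 × 190 = 92.15 → ξ₂ = 13.68 mol.
Outlet amounts (n = n₀ + Σ ν·ξ):
  E: 190 − 1(64.79) − 2(13.68) = 97.85
  D: 0 + 1(64.79) = 64.79
  G: 0 + 2(13.68) = 27.36

ξ₂ = 13.7 mol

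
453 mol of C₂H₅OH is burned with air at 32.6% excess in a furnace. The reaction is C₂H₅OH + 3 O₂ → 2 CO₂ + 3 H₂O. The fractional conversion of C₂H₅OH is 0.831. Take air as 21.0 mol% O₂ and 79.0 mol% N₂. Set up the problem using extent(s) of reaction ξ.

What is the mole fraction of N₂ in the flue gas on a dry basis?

Stoichiometric O₂ = 3 × 453 = 1359 mol; O₂ fed = 1359 × 1.326 = 1802 mol.
N₂ fed = 1802 × 79/21 = 6779 mol.
Fuel reacted = 0.831 × 453 → ξ = 376.4 mol.
Outlet (n = n₀ + ν ξ):
  C₂H₅OH: 453 − 1(376.4) = 76.56
  O₂: 1802 − 3(376.4) = 672.7
  N₂: 6779 (inert)
  CO₂: 0 + 2(376.4) = 752.9
  H₂O: 0 + 3(376.4) = 1129
Dry total = 8281 mol; y_N₂ (dry) = 6779 / 8281 = 0.8186.

0.819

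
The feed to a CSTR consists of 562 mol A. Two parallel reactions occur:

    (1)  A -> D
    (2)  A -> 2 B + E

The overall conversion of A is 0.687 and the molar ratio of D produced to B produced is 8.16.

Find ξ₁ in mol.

ξ₁ = 364 mol

Conversion of A: A consumed = 0.687 × 562 = 386.1 mol = 1ξ₁ + 1ξ₂.
Selectivity: 1ξ₁ / (2ξ₂) = 8.16 → ξ₁ = 16.32 ξ₂.
Substitute: (1·16.32 + 1) ξ₂ = 386.1 → ξ₂ = 22.29 mol, ξ₁ = 363.8 mol.
Outlet amounts (n = n₀ + Σ ν·ξ):
  A: 562 − 1(363.8) − 1(22.29) = 175.9
  D: 0 + 1(363.8) = 363.8
  B: 0 + 2(22.29) = 44.58
  E: 0 + 1(22.29) = 22.29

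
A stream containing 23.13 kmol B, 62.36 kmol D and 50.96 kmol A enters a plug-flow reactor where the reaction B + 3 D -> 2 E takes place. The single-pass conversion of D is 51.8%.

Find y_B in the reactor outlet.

D reacted = 0.518 × 62.36 = 32.3 kmol; ν_D = −3, so ξ = 32.3/3 = 10.77 kmol.
Outlet amounts (n = n₀ + ν ξ):
  B: 23.13 − 1(10.77) = 12.36
  D: 62.36 − 3(10.77) = 30.06
  E: 0 + 2(10.77) = 21.53
  A: 50.96 (inert)
Total out = 114.9 kmol; y_B = 12.36 / 114.9 = 0.1076.

0.108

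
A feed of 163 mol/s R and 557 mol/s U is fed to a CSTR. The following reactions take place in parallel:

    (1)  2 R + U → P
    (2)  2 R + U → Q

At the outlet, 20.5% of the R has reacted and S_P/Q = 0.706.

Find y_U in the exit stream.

0.787

Conversion of R: R consumed = 0.205 × 163 = 33.41 mol/s = 2ξ₁ + 2ξ₂.
Selectivity: 1ξ₁ / (1ξ₂) = 0.706 → ξ₁ = 0.706 ξ₂.
Substitute: (2·0.706 + 2) ξ₂ = 33.41 → ξ₂ = 9.793 mol/s, ξ₁ = 6.914 mol/s.
Outlet amounts (n = n₀ + Σ ν·ξ):
  R: 163 − 2(6.914) − 2(9.793) = 129.6
  U: 557 − 1(6.914) − 1(9.793) = 540.3
  P: 0 + 1(6.914) = 6.914
  Q: 0 + 1(9.793) = 9.793
Total out = 686.6 mol/s; y_U = 540.3 / 686.6 = 0.7869.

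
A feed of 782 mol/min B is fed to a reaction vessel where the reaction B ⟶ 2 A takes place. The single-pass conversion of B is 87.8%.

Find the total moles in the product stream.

1470 mol/min

B reacted = 0.878 × 782 = 686.6 mol/min; ν_B = −1, so ξ = 686.6/1 = 686.6 mol/min.
Outlet amounts (n = n₀ + ν ξ):
  B: 782 − 1(686.6) = 95.4
  A: 0 + 2(686.6) = 1373
Total out = 95.4 + 1373 = 1469 mol/min.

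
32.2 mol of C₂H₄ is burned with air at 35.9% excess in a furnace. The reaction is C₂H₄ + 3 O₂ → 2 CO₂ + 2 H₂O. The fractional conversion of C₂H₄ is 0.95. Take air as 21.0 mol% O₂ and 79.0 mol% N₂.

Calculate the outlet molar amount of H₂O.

61.2 mol

Stoichiometric O₂ = 3 × 32.2 = 96.6 mol; O₂ fed = 96.6 × 1.359 = 131.3 mol.
N₂ fed = 131.3 × 79/21 = 493.9 mol.
Fuel reacted = 0.95 × 32.2 → ξ = 30.59 mol.
Outlet (n = n₀ + ν ξ):
  C₂H₄: 32.2 − 1(30.59) = 1.61
  O₂: 131.3 − 3(30.59) = 39.51
  N₂: 493.9 (inert)
  CO₂: 0 + 2(30.59) = 61.18
  H₂O: 0 + 2(30.59) = 61.18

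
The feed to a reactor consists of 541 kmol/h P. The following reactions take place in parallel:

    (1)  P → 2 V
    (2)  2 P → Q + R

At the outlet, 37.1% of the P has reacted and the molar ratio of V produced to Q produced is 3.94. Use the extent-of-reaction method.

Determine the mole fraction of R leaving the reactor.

0.0789

Conversion of P: P consumed = 0.371 × 541 = 200.7 kmol/h = 1ξ₁ + 2ξ₂.
Selectivity: 2ξ₁ / (1ξ₂) = 3.94 → ξ₁ = 1.97 ξ₂.
Substitute: (1·1.97 + 2) ξ₂ = 200.7 → ξ₂ = 50.56 kmol/h, ξ₁ = 99.6 kmol/h.
Outlet amounts (n = n₀ + Σ ν·ξ):
  P: 541 − 1(99.6) − 2(50.56) = 340.3
  V: 0 + 2(99.6) = 199.2
  Q: 0 + 1(50.56) = 50.56
  R: 0 + 1(50.56) = 50.56
Total out = 640.6 kmol/h; y_R = 50.56 / 640.6 = 0.07892.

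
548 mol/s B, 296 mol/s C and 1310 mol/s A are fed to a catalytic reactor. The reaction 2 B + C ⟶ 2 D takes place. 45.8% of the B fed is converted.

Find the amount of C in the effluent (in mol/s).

B reacted = 0.458 × 548 = 251 mol/s; ν_B = −2, so ξ = 251/2 = 125.5 mol/s.
Outlet amounts (n = n₀ + ν ξ):
  B: 548 − 2(125.5) = 297
  C: 296 − 1(125.5) = 170.5
  D: 0 + 2(125.5) = 251
  A: 1310 (inert)

171 mol/s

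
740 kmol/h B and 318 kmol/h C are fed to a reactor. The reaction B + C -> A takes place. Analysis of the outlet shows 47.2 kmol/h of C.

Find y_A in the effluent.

0.344

For C: n = n₀ − 1ξ → 47.2 = 318 − 1ξ, giving ξ = 270.8 kmol/h.
Outlet amounts (n = n₀ + ν ξ):
  B: 740 − 1(270.8) = 469.2
  C: 318 − 1(270.8) = 47.2
  A: 0 + 1(270.8) = 270.8
Total out = 787.2 kmol/h; y_A = 270.8 / 787.2 = 0.344.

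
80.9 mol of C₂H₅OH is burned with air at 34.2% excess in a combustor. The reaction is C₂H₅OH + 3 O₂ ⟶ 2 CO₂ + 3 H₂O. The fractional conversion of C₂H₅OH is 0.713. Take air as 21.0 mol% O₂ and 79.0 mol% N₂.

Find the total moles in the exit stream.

1690 mol

Stoichiometric O₂ = 3 × 80.9 = 242.7 mol; O₂ fed = 242.7 × 1.342 = 325.7 mol.
N₂ fed = 325.7 × 79/21 = 1225 mol.
Fuel reacted = 0.713 × 80.9 → ξ = 57.68 mol.
Outlet (n = n₀ + ν ξ):
  C₂H₅OH: 80.9 − 1(57.68) = 23.22
  O₂: 325.7 − 3(57.68) = 152.7
  N₂: 1225 (inert)
  CO₂: 0 + 2(57.68) = 115.4
  H₂O: 0 + 3(57.68) = 173
Total out = 23.22 + 152.7 + 1225 + 115.4 + 173 = 1690 mol.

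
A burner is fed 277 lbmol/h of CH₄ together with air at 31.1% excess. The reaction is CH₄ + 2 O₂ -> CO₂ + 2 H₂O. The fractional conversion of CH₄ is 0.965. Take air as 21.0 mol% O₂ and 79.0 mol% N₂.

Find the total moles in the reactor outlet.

Stoichiometric O₂ = 2 × 277 = 554 lbmol/h; O₂ fed = 554 × 1.311 = 726.3 lbmol/h.
N₂ fed = 726.3 × 79/21 = 2732 lbmol/h.
Fuel reacted = 0.965 × 277 → ξ = 267.3 lbmol/h.
Outlet (n = n₀ + ν ξ):
  CH₄: 277 − 1(267.3) = 9.695
  O₂: 726.3 − 2(267.3) = 191.7
  N₂: 2732 (inert)
  CO₂: 0 + 1(267.3) = 267.3
  H₂O: 0 + 2(267.3) = 534.6
Total out = 9.695 + 191.7 + 2732 + 267.3 + 534.6 = 3736 lbmol/h.

3740 lbmol/h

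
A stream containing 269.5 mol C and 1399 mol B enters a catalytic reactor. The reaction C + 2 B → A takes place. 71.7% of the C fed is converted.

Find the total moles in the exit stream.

C reacted = 0.717 × 269.5 = 193.2 mol; ν_C = −1, so ξ = 193.2/1 = 193.2 mol.
Outlet amounts (n = n₀ + ν ξ):
  C: 269.5 − 1(193.2) = 76.27
  B: 1399 − 2(193.2) = 1013
  A: 0 + 1(193.2) = 193.2
Total out = 76.27 + 1013 + 193.2 = 1282 mol.

1280 mol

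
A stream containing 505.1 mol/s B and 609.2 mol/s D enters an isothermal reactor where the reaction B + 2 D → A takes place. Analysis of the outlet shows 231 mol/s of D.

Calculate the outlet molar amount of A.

For D: n = n₀ − 2ξ → 231 = 609.2 − 2ξ, giving ξ = 189.1 mol/s.
Outlet amounts (n = n₀ + ν ξ):
  B: 505.1 − 1(189.1) = 316
  D: 609.2 − 2(189.1) = 231
  A: 0 + 1(189.1) = 189.1

189 mol/s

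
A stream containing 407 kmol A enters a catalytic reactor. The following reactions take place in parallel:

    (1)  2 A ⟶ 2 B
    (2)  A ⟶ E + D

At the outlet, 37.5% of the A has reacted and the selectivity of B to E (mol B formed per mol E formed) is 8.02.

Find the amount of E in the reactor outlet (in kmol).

Conversion of A: A consumed = 0.375 × 407 = 152.6 kmol = 2ξ₁ + 1ξ₂.
Selectivity: 2ξ₁ / (1ξ₂) = 8.02 → ξ₁ = 4.01 ξ₂.
Substitute: (2·4.01 + 1) ξ₂ = 152.6 → ξ₂ = 16.92 kmol, ξ₁ = 67.85 kmol.
Outlet amounts (n = n₀ + Σ ν·ξ):
  A: 407 − 2(67.85) − 1(16.92) = 254.4
  B: 0 + 2(67.85) = 135.7
  E: 0 + 1(16.92) = 16.92
  D: 0 + 1(16.92) = 16.92

16.9 kmol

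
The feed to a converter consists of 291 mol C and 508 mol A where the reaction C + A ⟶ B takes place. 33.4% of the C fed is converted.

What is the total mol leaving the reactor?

C reacted = 0.334 × 291 = 97.19 mol; ν_C = −1, so ξ = 97.19/1 = 97.19 mol.
Outlet amounts (n = n₀ + ν ξ):
  C: 291 − 1(97.19) = 193.8
  A: 508 − 1(97.19) = 410.8
  B: 0 + 1(97.19) = 97.19
Total out = 193.8 + 410.8 + 97.19 = 701.8 mol.

702 mol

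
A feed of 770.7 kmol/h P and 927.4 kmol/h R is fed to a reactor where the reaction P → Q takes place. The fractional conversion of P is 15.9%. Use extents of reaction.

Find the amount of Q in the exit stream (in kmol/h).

123 kmol/h

P reacted = 0.159 × 770.7 = 122.5 kmol/h; ν_P = −1, so ξ = 122.5/1 = 122.5 kmol/h.
Outlet amounts (n = n₀ + ν ξ):
  P: 770.7 − 1(122.5) = 648.2
  Q: 0 + 1(122.5) = 122.5
  R: 927.4 (inert)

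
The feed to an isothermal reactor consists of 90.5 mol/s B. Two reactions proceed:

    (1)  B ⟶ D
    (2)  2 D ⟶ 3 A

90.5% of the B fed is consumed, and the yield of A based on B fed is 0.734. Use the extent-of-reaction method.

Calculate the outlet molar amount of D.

Conversion of B: B consumed = 1ξ₁ = 0.905 × 90.5 → ξ₁ = 81.9 mol/s.
Yield of A: 3ξ₂ / 90.5 = 0.734 → ξ₂ = 22.14 mol/s.
Outlet amounts (n = n₀ + Σ ν·ξ):
  B: 90.5 − 1(81.9) = 8.597
  D: 0 + 1(81.9) − 2(22.14) = 37.62
  A: 0 + 3(22.14) = 66.43

37.6 mol/s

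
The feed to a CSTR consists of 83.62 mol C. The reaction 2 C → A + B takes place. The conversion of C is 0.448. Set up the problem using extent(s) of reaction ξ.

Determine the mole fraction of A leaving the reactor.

C reacted = 0.448 × 83.62 = 37.46 mol; ν_C = −2, so ξ = 37.46/2 = 18.73 mol.
Outlet amounts (n = n₀ + ν ξ):
  C: 83.62 − 2(18.73) = 46.16
  A: 0 + 1(18.73) = 18.73
  B: 0 + 1(18.73) = 18.73
Total out = 83.62 mol; y_A = 18.73 / 83.62 = 0.224.

0.224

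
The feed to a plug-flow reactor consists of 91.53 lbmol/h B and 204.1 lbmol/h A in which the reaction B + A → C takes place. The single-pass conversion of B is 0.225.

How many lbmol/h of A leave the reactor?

184 lbmol/h

B reacted = 0.225 × 91.53 = 20.59 lbmol/h; ν_B = −1, so ξ = 20.59/1 = 20.59 lbmol/h.
Outlet amounts (n = n₀ + ν ξ):
  B: 91.53 − 1(20.59) = 70.94
  A: 204.1 − 1(20.59) = 183.5
  C: 0 + 1(20.59) = 20.59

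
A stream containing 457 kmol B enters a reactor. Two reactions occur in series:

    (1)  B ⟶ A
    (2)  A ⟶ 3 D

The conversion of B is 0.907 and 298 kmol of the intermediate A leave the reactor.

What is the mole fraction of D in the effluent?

0.507

Conversion of B: B consumed = 1ξ₁ = 0.907 × 457 → ξ₁ = 414.5 kmol.
A balance: n_A = 0 + 1ξ₁ − 1ξ₂ = 298 → ξ₂ = (1·414.5 − 298)/1 = 116.5 kmol.
Outlet amounts (n = n₀ + Σ ν·ξ):
  B: 457 − 1(414.5) = 42.5
  A: 0 + 1(414.5) − 1(116.5) = 298
  D: 0 + 3(116.5) = 349.5
Total out = 690 kmol; y_D = 349.5 / 690 = 0.5065.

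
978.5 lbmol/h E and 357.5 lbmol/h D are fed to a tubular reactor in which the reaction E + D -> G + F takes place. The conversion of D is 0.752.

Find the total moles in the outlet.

D reacted = 0.752 × 357.5 = 268.8 lbmol/h; ν_D = −1, so ξ = 268.8/1 = 268.8 lbmol/h.
Outlet amounts (n = n₀ + ν ξ):
  E: 978.5 − 1(268.8) = 709.7
  D: 357.5 − 1(268.8) = 88.66
  G: 0 + 1(268.8) = 268.8
  F: 0 + 1(268.8) = 268.8
Total out = 709.7 + 88.66 + 268.8 + 268.8 = 1336 lbmol/h.

1340 lbmol/h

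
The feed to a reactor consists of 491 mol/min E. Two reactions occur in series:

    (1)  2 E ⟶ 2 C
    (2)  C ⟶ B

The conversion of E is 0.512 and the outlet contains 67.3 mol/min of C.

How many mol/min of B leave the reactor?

184 mol/min

Conversion of E: E consumed = 2ξ₁ = 0.512 × 491 → ξ₁ = 125.7 mol/min.
C balance: n_C = 0 + 2ξ₁ − 1ξ₂ = 67.3 → ξ₂ = (2·125.7 − 67.3)/1 = 184.1 mol/min.
Outlet amounts (n = n₀ + Σ ν·ξ):
  E: 491 − 2(125.7) = 239.6
  C: 0 + 2(125.7) − 1(184.1) = 67.3
  B: 0 + 1(184.1) = 184.1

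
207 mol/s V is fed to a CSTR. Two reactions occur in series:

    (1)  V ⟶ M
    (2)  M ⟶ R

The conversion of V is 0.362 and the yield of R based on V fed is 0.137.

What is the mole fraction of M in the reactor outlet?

Conversion of V: V consumed = 1ξ₁ = 0.362 × 207 → ξ₁ = 74.93 mol/s.
Yield of R: 1ξ₂ / 207 = 0.137 → ξ₂ = 28.36 mol/s.
Outlet amounts (n = n₀ + Σ ν·ξ):
  V: 207 − 1(74.93) = 132.1
  M: 0 + 1(74.93) − 1(28.36) = 46.57
  R: 0 + 1(28.36) = 28.36
Total out = 207 mol/s; y_M = 46.57 / 207 = 0.225.

0.225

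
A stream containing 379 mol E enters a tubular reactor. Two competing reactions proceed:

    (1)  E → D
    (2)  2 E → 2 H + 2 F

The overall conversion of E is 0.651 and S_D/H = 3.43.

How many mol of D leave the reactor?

Conversion of E: E consumed = 0.651 × 379 = 246.7 mol = 1ξ₁ + 2ξ₂.
Selectivity: 1ξ₁ / (2ξ₂) = 3.43 → ξ₁ = 6.86 ξ₂.
Substitute: (1·6.86 + 2) ξ₂ = 246.7 → ξ₂ = 27.85 mol, ξ₁ = 191 mol.
Outlet amounts (n = n₀ + Σ ν·ξ):
  E: 379 − 1(191) − 2(27.85) = 132.3
  D: 0 + 1(191) = 191
  H: 0 + 2(27.85) = 55.7
  F: 0 + 2(27.85) = 55.7

191 mol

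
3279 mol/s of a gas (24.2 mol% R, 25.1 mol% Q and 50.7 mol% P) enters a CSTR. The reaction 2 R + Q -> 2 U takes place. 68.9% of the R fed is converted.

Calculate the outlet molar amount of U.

547 mol/s

R reacted = 0.689 × 793.5 = 546.7 mol/s; ν_R = −2, so ξ = 546.7/2 = 273.4 mol/s.
Outlet amounts (n = n₀ + ν ξ):
  R: 793.5 − 2(273.4) = 246.8
  Q: 823 − 1(273.4) = 549.7
  U: 0 + 2(273.4) = 546.7
  P: 1662 (inert)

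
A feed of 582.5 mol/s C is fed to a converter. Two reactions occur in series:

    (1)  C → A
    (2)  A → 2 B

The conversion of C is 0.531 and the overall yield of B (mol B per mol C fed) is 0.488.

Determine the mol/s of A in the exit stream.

Conversion of C: C consumed = 1ξ₁ = 0.531 × 582.5 → ξ₁ = 309.3 mol/s.
Yield of B: 2ξ₂ / 582.5 = 0.488 → ξ₂ = 142.1 mol/s.
Outlet amounts (n = n₀ + Σ ν·ξ):
  C: 582.5 − 1(309.3) = 273.2
  A: 0 + 1(309.3) − 1(142.1) = 167.2
  B: 0 + 2(142.1) = 284.3

167 mol/s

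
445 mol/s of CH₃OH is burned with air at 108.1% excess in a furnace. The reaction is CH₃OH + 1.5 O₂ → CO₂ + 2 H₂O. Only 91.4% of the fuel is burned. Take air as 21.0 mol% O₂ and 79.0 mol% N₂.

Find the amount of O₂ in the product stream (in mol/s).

779 mol/s

Stoichiometric O₂ = 1.5 × 445 = 667.5 mol/s; O₂ fed = 667.5 × 2.081 = 1389 mol/s.
N₂ fed = 1389 × 79/21 = 5226 mol/s.
Fuel reacted = 0.914 × 445 → ξ = 406.7 mol/s.
Outlet (n = n₀ + ν ξ):
  CH₃OH: 445 − 1(406.7) = 38.27
  O₂: 1389 − 1.5(406.7) = 779
  N₂: 5226 (inert)
  CO₂: 0 + 1(406.7) = 406.7
  H₂O: 0 + 2(406.7) = 813.5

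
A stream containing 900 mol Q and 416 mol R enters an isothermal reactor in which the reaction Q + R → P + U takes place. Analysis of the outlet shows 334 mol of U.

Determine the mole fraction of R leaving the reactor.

0.0623

For U: n = n₀ + 1ξ → 334 = 0 + 1ξ, giving ξ = 334 mol.
Outlet amounts (n = n₀ + ν ξ):
  Q: 900 − 1(334) = 566
  R: 416 − 1(334) = 82
  P: 0 + 1(334) = 334
  U: 0 + 1(334) = 334
Total out = 1316 mol; y_R = 82 / 1316 = 0.06231.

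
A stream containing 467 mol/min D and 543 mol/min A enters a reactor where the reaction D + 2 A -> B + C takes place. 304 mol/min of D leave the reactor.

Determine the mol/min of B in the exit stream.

For D: n = n₀ − 1ξ → 304 = 467 − 1ξ, giving ξ = 163 mol/min.
Outlet amounts (n = n₀ + ν ξ):
  D: 467 − 1(163) = 304
  A: 543 − 2(163) = 217
  B: 0 + 1(163) = 163
  C: 0 + 1(163) = 163

163 mol/min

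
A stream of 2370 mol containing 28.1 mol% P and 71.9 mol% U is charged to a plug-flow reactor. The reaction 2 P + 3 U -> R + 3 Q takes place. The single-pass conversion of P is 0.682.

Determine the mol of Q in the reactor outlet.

681 mol

P reacted = 0.682 × 666 = 454.2 mol; ν_P = −2, so ξ = 454.2/2 = 227.1 mol.
Outlet amounts (n = n₀ + ν ξ):
  P: 666 − 2(227.1) = 211.8
  U: 1704 − 3(227.1) = 1023
  R: 0 + 1(227.1) = 227.1
  Q: 0 + 3(227.1) = 681.3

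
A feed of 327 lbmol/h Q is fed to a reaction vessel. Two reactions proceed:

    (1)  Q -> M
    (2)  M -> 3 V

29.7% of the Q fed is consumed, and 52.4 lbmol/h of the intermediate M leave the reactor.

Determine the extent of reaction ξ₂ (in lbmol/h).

ξ₂ = 44.7 lbmol/h

Conversion of Q: Q consumed = 1ξ₁ = 0.297 × 327 → ξ₁ = 97.12 lbmol/h.
M balance: n_M = 0 + 1ξ₁ − 1ξ₂ = 52.4 → ξ₂ = (1·97.12 − 52.4)/1 = 44.72 lbmol/h.
Outlet amounts (n = n₀ + Σ ν·ξ):
  Q: 327 − 1(97.12) = 229.9
  M: 0 + 1(97.12) − 1(44.72) = 52.4
  V: 0 + 3(44.72) = 134.2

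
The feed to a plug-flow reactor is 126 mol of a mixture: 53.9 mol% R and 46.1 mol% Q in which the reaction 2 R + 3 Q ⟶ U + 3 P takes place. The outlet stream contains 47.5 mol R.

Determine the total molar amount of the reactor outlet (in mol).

116 mol

For R: n = n₀ − 2ξ → 47.5 = 67.91 − 2ξ, giving ξ = 10.21 mol.
Outlet amounts (n = n₀ + ν ξ):
  R: 67.91 − 2(10.21) = 47.5
  Q: 58.09 − 3(10.21) = 27.47
  U: 0 + 1(10.21) = 10.21
  P: 0 + 3(10.21) = 30.62
Total out = 47.5 + 27.47 + 10.21 + 30.62 = 115.8 mol.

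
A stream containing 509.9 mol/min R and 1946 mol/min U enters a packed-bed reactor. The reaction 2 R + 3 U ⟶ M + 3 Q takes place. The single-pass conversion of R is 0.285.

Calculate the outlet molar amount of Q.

218 mol/min

R reacted = 0.285 × 509.9 = 145.3 mol/min; ν_R = −2, so ξ = 145.3/2 = 72.66 mol/min.
Outlet amounts (n = n₀ + ν ξ):
  R: 509.9 − 2(72.66) = 364.6
  U: 1946 − 3(72.66) = 1728
  M: 0 + 1(72.66) = 72.66
  Q: 0 + 3(72.66) = 218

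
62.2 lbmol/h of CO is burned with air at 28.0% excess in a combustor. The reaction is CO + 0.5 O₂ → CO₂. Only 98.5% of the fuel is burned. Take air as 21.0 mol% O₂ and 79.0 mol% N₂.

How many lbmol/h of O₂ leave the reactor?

9.17 lbmol/h

Stoichiometric O₂ = 0.5 × 62.2 = 31.1 lbmol/h; O₂ fed = 31.1 × 1.280 = 39.81 lbmol/h.
N₂ fed = 39.81 × 79/21 = 149.8 lbmol/h.
Fuel reacted = 0.985 × 62.2 → ξ = 61.27 lbmol/h.
Outlet (n = n₀ + ν ξ):
  CO: 62.2 − 1(61.27) = 0.933
  O₂: 39.81 − 0.5(61.27) = 9.174
  N₂: 149.8 (inert)
  CO₂: 0 + 1(61.27) = 61.27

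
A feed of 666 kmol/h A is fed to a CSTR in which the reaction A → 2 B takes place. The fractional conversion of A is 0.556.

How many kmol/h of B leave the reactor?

741 kmol/h

A reacted = 0.556 × 666 = 370.3 kmol/h; ν_A = −1, so ξ = 370.3/1 = 370.3 kmol/h.
Outlet amounts (n = n₀ + ν ξ):
  A: 666 − 1(370.3) = 295.7
  B: 0 + 2(370.3) = 740.6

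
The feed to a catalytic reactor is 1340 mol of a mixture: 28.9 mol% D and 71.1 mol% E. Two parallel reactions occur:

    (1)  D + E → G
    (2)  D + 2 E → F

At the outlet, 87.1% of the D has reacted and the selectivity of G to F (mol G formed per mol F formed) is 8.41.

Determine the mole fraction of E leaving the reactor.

0.599

Conversion of D: D consumed = 0.871 × 387.3 = 337.3 mol = 1ξ₁ + 1ξ₂.
Selectivity: 1ξ₁ / (1ξ₂) = 8.41 → ξ₁ = 8.41 ξ₂.
Substitute: (1·8.41 + 1) ξ₂ = 337.3 → ξ₂ = 35.85 mol, ξ₁ = 301.5 mol.
Outlet amounts (n = n₀ + Σ ν·ξ):
  D: 387.3 − 1(301.5) − 1(35.85) = 49.96
  E: 952.7 − 1(301.5) − 2(35.85) = 579.6
  G: 0 + 1(301.5) = 301.5
  F: 0 + 1(35.85) = 35.85
Total out = 966.9 mol; y_E = 579.6 / 966.9 = 0.5995.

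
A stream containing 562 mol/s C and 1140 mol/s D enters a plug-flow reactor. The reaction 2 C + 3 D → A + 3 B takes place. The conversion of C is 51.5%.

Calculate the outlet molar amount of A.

145 mol/s

C reacted = 0.515 × 562 = 289.4 mol/s; ν_C = −2, so ξ = 289.4/2 = 144.7 mol/s.
Outlet amounts (n = n₀ + ν ξ):
  C: 562 − 2(144.7) = 272.6
  D: 1140 − 3(144.7) = 705.9
  A: 0 + 1(144.7) = 144.7
  B: 0 + 3(144.7) = 434.1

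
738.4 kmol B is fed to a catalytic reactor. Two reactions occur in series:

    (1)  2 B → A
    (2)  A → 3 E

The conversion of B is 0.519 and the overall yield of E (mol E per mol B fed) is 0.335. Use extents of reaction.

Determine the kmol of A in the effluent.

Conversion of B: B consumed = 2ξ₁ = 0.519 × 738.4 → ξ₁ = 191.6 kmol.
Yield of E: 3ξ₂ / 738.4 = 0.335 → ξ₂ = 82.45 kmol.
Outlet amounts (n = n₀ + Σ ν·ξ):
  B: 738.4 − 2(191.6) = 355.2
  A: 0 + 1(191.6) − 1(82.45) = 109.2
  E: 0 + 3(82.45) = 247.4

109 kmol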